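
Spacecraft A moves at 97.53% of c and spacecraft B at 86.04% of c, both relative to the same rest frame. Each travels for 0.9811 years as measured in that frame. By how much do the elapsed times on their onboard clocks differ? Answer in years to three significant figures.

A: β = 0.9753; γ = 1/√(1 − 0.9753²) = 1/√0.04879 = 4.527; τ_A = 0.9811/4.527 = 0.2167 years.
B: β = 0.8604; γ = 1/√(1 − 0.8604²) = 1/√0.2597 = 1.962; τ_B = 0.9811/1.962 = 0.5000 years.

|τ_A − τ_B| = 0.283 years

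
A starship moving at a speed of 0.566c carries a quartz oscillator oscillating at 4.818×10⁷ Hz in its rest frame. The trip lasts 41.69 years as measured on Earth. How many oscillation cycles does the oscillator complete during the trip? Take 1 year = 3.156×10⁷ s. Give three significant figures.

N = 5.23×10¹⁶

γ = 1/√(1 − 0.566²) = 1/√0.6796 = 1.213
The oscillator's own cycle count is N = f × τ where τ is the proper time on the ship. τ = Δt/γ = 41.69/1.213 = 34.37 years = 1.085×10⁹ s.
N = 4.818×10⁷ × 1.085×10⁹ = 5.226×10¹⁶.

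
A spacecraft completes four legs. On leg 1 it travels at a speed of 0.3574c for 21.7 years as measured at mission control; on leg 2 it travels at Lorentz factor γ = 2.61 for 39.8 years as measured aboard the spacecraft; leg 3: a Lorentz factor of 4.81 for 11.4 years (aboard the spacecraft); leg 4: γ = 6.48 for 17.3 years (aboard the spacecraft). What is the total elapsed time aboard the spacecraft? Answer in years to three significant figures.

Leg 1: γ = 1/√(1 − 0.3574²) = 1/√0.8723 = 1.071; τ_1 = 21.7/1.071 = 20.27 years.
Leg 2: 39.8 years is already measured aboard the spacecraft.
Leg 3: 11.4 years is already measured aboard the spacecraft.
Leg 4: 17.3 years is already measured aboard the spacecraft.
Total: 20.27 + 39.80 + 11.40 + 17.30 years.

τ = 88.8 years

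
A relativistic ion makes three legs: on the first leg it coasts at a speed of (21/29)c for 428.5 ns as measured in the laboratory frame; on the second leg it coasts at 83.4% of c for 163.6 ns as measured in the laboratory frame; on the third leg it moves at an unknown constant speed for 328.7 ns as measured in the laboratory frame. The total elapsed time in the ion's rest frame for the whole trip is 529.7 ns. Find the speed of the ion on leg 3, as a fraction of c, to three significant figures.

Leg 1: γ = 1/√(1 − (21/29)²) = 29/20 = 1.450; τ_1 = 428.5/1.450 = 295.5 ns.
Leg 2: β = 0.834; γ = 1/√(1 − 0.834²) = 1/√0.3044 = 1.812; τ_2 = 163.6/1.812 = 90.27 ns.
Leg 3: speed unknown; τ_3 = 328.7/γ_3.
Total proper time: 295.5 + 90.27 + τ_3 = 529.7, so τ_3 = 529.7 − 385.8 = 143.9 ns.
γ_3 = 328.7/143.9 = 2.284; β = √(1 − 1/γ²) = √0.8083.

β = 0.899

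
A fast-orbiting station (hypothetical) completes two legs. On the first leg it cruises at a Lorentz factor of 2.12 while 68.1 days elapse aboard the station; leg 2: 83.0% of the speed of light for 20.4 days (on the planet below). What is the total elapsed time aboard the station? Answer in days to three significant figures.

Leg 1: 68.1 days is already measured aboard the station.
Leg 2: β = 0.830; γ = 1/√(1 − 0.830²) = 1/√0.3111 = 1.793; τ_2 = 20.4/1.793 = 11.38 days.
Total: 68.10 + 11.38 days.

τ = 79.5 days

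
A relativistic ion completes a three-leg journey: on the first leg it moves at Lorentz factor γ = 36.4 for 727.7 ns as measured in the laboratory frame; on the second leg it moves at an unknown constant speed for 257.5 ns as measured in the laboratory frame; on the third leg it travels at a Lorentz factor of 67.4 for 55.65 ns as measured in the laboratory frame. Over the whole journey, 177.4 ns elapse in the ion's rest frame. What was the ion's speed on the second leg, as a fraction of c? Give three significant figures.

Leg 1: γ = 36.4; τ_1 = 727.7/36.40 = 19.99 ns.
Leg 2: speed unknown; τ_2 = 257.5/γ_2.
Leg 3: γ = 67.4; τ_3 = 55.65/67.40 = 0.8257 ns.
Total proper time: 19.99 + τ_2 + 0.8257 = 177.4, so τ_2 = 177.4 − 20.82 = 156.6 ns.
γ_2 = 257.5/156.6 = 1.644; β = √(1 − 1/γ²) = √0.6302.

β = 0.794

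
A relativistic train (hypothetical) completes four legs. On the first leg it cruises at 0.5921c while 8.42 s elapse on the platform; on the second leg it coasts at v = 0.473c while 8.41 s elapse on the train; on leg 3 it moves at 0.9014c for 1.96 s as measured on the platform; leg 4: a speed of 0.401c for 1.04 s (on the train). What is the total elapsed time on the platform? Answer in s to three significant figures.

Leg 1: 8.42 s is already measured on the platform.
Leg 2: γ = 1/√(1 − 0.473²) = 1/√0.7763 = 1.135; Δt_2 = 1.135 × 8.41 = 9.545 s.
Leg 3: 1.96 s is already measured on the platform.
Leg 4: γ = 1/√(1 − 0.401²) = 1/√0.8392 = 1.092; Δt_4 = 1.092 × 1.04 = 1.135 s.
Total: 8.420 + 9.545 + 1.960 + 1.135 s.

Δt = 21.1 s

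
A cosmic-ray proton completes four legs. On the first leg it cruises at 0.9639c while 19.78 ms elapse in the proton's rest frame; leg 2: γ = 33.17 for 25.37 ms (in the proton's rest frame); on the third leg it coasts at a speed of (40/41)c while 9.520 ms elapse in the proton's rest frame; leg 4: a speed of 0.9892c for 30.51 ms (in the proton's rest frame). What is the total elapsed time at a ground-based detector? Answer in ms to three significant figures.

Leg 1: γ = 1/√(1 − 0.9639²) = 1/√0.07090 = 3.756; Δt_1 = 3.756 × 19.78 = 74.29 ms.
Leg 2: γ = 33.17; Δt_2 = 33.17 × 25.37 = 841.5 ms.
Leg 3: γ = 1/√(1 − (40/41)²) = 41/9 ≈ 4.556; Δt_3 = 4.556 × 9.520 = 43.37 ms.
Leg 4: γ = 1/√(1 − 0.9892²) = 1/√0.02148 = 6.823; Δt_4 = 6.823 × 30.51 = 208.2 ms.
Total: 74.29 + 841.5 + 43.37 + 208.2 ms.

Δt = 1170 ms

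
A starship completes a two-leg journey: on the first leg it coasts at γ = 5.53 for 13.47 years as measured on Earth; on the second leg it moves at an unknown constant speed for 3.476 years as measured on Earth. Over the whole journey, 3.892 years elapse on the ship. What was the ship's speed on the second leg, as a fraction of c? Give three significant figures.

Leg 1: γ = 5.53; τ_1 = 13.47/5.530 = 2.436 years.
Leg 2: speed unknown; τ_2 = 3.476/γ_2.
Total proper time: 2.436 + τ_2 = 3.892, so τ_2 = 3.892 − 2.436 = 1.456 years.
γ_2 = 3.476/1.456 = 2.387; β = √(1 − 1/γ²) = √0.8245.

β = 0.908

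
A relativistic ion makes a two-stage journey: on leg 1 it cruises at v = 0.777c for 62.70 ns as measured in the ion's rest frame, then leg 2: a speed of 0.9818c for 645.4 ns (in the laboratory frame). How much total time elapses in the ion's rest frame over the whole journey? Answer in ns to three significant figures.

τ = 185 ns

Leg 1: 62.70 ns is already measured in the ion's rest frame.
Leg 2: γ = 1/√(1 − 0.9818²) = 1/√0.03607 = 5.265; τ_2 = 645.4/5.265 = 122.6 ns.
Total: 62.70 + 122.6 ns.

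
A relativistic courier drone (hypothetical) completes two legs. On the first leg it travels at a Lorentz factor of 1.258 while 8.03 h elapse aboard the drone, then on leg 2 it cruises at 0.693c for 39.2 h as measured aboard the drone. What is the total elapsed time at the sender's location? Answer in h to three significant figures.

Leg 1: γ = 1.258; Δt_1 = 1.258 × 8.03 = 10.10 h.
Leg 2: γ = 1/√(1 − 0.693²) = 1/√0.5198 = 1.387; Δt_2 = 1.387 × 39.2 = 54.37 h.
Total: 10.10 + 54.37 h.

Δt = 64.5 h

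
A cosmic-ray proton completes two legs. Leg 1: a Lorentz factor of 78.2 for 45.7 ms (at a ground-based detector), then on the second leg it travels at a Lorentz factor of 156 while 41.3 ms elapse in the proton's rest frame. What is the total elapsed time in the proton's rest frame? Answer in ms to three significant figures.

τ = 41.9 ms

Leg 1: γ = 78.2; τ_1 = 45.7/78.20 = 0.5844 ms.
Leg 2: 41.3 ms is already measured in the proton's rest frame.
Total: 0.5844 + 41.30 ms.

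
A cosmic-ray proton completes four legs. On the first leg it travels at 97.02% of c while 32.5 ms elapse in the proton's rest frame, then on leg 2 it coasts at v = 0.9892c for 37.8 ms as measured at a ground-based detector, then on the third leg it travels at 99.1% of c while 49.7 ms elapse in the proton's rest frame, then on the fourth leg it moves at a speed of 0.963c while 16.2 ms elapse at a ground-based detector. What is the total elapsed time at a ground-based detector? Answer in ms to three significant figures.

Δt = 559 ms

Leg 1: β = 0.9702; γ = 1/√(1 − 0.9702²) = 1/√0.05871 = 4.127; Δt_1 = 4.127 × 32.5 = 134.1 ms.
Leg 2: 37.8 ms is already measured at a ground-based detector.
Leg 3: β = 0.991; γ = 1/√(1 − 0.991²) = 1/√0.01792 = 7.470; Δt_3 = 7.470 × 49.7 = 371.3 ms.
Leg 4: 16.2 ms is already measured at a ground-based detector.
Total: 134.1 + 37.80 + 371.3 + 16.20 ms.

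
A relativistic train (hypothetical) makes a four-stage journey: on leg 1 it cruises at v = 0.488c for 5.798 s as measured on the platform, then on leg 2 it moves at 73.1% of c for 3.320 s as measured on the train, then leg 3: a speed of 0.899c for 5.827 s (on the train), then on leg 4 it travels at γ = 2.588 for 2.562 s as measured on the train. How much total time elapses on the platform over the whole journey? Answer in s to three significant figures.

Δt = 30.6 s

Leg 1: 5.798 s is already measured on the platform.
Leg 2: β = 0.731; γ = 1/√(1 − 0.731²) = 1/√0.4656 = 1.465; Δt_2 = 1.465 × 3.320 = 4.865 s.
Leg 3: γ = 1/√(1 − 0.899²) = 1/√0.1918 = 2.283; Δt_3 = 2.283 × 5.827 = 13.31 s.
Leg 4: γ = 2.588; Δt_4 = 2.588 × 2.562 = 6.630 s.
Total: 5.798 + 4.865 + 13.31 + 6.630 s.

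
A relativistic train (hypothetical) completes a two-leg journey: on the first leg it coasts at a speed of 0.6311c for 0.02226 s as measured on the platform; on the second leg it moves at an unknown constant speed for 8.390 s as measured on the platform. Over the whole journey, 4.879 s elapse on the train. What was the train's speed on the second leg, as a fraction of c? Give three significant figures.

β = 0.815

Leg 1: γ = 1/√(1 − 0.6311²) = 1/√0.6017 = 1.289; τ_1 = 0.02226/1.289 = 0.01727 s.
Leg 2: speed unknown; τ_2 = 8.390/γ_2.
Total proper time: 0.01727 + τ_2 = 4.879, so τ_2 = 4.879 − 0.01727 = 4.862 s.
γ_2 = 8.390/4.862 = 1.726; β = √(1 − 1/γ²) = √0.6642.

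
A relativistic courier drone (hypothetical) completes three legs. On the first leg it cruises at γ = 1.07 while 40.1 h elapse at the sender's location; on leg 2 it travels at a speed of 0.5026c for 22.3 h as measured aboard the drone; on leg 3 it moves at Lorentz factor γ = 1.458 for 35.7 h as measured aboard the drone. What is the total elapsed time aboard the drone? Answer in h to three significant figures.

Leg 1: γ = 1.07; τ_1 = 40.1/1.070 = 37.48 h.
Leg 2: 22.3 h is already measured aboard the drone.
Leg 3: 35.7 h is already measured aboard the drone.
Total: 37.48 + 22.30 + 35.70 h.

τ = 95.5 h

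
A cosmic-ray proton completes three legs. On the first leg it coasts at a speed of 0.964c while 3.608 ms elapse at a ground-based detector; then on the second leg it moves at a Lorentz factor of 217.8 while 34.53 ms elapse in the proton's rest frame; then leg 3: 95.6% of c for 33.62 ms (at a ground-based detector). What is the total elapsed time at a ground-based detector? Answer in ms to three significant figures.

Leg 1: 3.608 ms is already measured at a ground-based detector.
Leg 2: γ = 217.8; Δt_2 = 217.8 × 34.53 = 7521 ms.
Leg 3: 33.62 ms is already measured at a ground-based detector.
Total: 3.608 + 7521 + 33.62 ms.

Δt = 7560 ms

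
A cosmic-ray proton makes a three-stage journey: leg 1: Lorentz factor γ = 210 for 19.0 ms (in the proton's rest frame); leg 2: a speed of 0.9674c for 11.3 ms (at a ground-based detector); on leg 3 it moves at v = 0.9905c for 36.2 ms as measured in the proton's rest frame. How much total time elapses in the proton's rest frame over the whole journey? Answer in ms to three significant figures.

τ = 58.1 ms

Leg 1: 19.0 ms is already measured in the proton's rest frame.
Leg 2: γ = 1/√(1 − 0.9674²) = 1/√0.06414 = 3.949; τ_2 = 11.3/3.949 = 2.862 ms.
Leg 3: 36.2 ms is already measured in the proton's rest frame.
Total: 19.00 + 2.862 + 36.20 ms.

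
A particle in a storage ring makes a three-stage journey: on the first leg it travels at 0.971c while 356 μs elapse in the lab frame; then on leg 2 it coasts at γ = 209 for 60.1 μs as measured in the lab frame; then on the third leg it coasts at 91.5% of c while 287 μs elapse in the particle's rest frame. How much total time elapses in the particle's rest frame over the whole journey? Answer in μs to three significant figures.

τ = 372 μs

Leg 1: γ = 1/√(1 − 0.971²) = 1/√0.05716 = 4.183; τ_1 = 356/4.183 = 85.11 μs.
Leg 2: γ = 209; τ_2 = 60.1/209.0 = 0.2876 μs.
Leg 3: 287 μs is already measured in the particle's rest frame.
Total: 85.11 + 0.2876 + 287.0 μs.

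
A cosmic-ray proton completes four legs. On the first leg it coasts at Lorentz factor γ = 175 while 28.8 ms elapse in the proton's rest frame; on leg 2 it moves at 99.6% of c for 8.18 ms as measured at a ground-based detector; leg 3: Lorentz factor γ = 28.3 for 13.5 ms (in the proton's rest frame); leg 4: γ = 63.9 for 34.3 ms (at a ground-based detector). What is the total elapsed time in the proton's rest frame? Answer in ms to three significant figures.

τ = 43.6 ms

Leg 1: 28.8 ms is already measured in the proton's rest frame.
Leg 2: β = 0.996; γ = 1/√(1 − 0.996²) = 1/√0.007984 = 11.19; τ_2 = 8.18/11.19 = 0.7309 ms.
Leg 3: 13.5 ms is already measured in the proton's rest frame.
Leg 4: γ = 63.9; τ_4 = 34.3/63.90 = 0.5368 ms.
Total: 28.80 + 0.7309 + 13.50 + 0.5368 ms.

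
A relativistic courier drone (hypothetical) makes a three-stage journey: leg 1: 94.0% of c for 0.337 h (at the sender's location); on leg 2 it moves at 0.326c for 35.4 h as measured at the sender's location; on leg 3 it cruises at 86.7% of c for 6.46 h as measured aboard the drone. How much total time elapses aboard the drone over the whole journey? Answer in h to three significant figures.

τ = 40.0 h

Leg 1: β = 0.940; γ = 1/√(1 − 0.940²) = 1/√0.1164 = 2.931; τ_1 = 0.337/2.931 = 0.1150 h.
Leg 2: γ = 1/√(1 − 0.326²) = 1/√0.8937 = 1.058; τ_2 = 35.4/1.058 = 33.47 h.
Leg 3: 6.46 h is already measured aboard the drone.
Total: 0.1150 + 33.47 + 6.460 h.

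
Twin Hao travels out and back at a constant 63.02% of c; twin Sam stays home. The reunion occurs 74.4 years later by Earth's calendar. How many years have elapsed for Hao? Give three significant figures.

β = 0.6302; γ = 1/√(1 − 0.6302²) = 1/√0.6028 = 1.288
Hao's clock measures proper time along the trip: τ = Δt/γ = 74.4/1.288 years.

τ = 57.8 years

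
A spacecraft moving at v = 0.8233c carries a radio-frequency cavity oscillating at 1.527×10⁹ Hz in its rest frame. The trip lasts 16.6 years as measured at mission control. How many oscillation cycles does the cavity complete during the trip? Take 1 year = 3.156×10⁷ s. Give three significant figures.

γ = 1/√(1 − 0.8233²) = 1/√0.3222 = 1.762
The oscillator's own cycle count is N = f × τ where τ is the proper time aboard the spacecraft. τ = Δt/γ = 16.6/1.762 = 9.422 years = 2.974×10⁸ s.
N = 1.527×10⁹ × 2.974×10⁸ = 4.541×10¹⁷.

N = 4.54×10¹⁷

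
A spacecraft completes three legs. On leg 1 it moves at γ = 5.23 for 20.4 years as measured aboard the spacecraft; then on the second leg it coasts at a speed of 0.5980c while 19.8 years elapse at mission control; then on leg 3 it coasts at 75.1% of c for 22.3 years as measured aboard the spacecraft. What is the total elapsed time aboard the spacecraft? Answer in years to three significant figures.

Leg 1: 20.4 years is already measured aboard the spacecraft.
Leg 2: γ = 1/√(1 − 0.5980²) = 1/√0.6424 = 1.248; τ_2 = 19.8/1.248 = 15.87 years.
Leg 3: 22.3 years is already measured aboard the spacecraft.
Total: 20.40 + 15.87 + 22.30 years.

τ = 58.6 years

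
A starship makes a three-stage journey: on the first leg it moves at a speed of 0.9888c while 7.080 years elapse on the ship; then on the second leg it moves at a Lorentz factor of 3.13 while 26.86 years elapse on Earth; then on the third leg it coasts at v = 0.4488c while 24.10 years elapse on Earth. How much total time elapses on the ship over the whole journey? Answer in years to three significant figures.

Leg 1: 7.080 years is already measured on the ship.
Leg 2: γ = 3.13; τ_2 = 26.86/3.130 = 8.581 years.
Leg 3: γ = 1/√(1 − 0.4488²) = 1/√0.7986 = 1.119; τ_3 = 24.10/1.119 = 21.54 years.
Total: 7.080 + 8.581 + 21.54 years.

τ = 37.2 years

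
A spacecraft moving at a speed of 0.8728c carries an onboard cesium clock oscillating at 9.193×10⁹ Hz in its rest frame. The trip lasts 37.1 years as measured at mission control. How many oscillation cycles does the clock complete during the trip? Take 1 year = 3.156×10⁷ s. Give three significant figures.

γ = 1/√(1 − 0.8728²) = 1/√0.2382 = 2.049
The oscillator's own cycle count is N = f × τ where τ is the proper time aboard the spacecraft. τ = Δt/γ = 37.1/2.049 = 18.11 years = 5.715×10⁸ s.
N = 9.193×10⁹ × 5.715×10⁸ = 5.254×10¹⁸.

N = 5.25×10¹⁸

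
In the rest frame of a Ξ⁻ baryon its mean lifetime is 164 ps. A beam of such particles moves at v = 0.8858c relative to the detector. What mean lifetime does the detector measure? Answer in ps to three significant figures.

γ = 1/√(1 − 0.8858²) = 1/√0.2154 = 2.155
The rest-frame lifetime is the proper time; the lab measures the dilated interval Δt = γτ₀ = 2.155 × 164 ps.

Δt = 353 ps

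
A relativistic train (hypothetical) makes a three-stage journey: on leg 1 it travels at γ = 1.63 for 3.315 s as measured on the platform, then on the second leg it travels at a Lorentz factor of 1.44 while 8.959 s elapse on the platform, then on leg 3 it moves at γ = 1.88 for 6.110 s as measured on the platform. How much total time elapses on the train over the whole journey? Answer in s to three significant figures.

Leg 1: γ = 1.63; τ_1 = 3.315/1.630 = 2.034 s.
Leg 2: γ = 1.44; τ_2 = 8.959/1.440 = 6.222 s.
Leg 3: γ = 1.88; τ_3 = 6.110/1.880 = 3.250 s.
Total: 2.034 + 6.222 + 3.250 s.

τ = 11.5 s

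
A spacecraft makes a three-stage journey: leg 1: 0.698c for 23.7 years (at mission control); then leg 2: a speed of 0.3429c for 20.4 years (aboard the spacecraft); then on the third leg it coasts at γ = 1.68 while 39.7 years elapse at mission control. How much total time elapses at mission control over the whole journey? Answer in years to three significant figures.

Δt = 85.1 years

Leg 1: 23.7 years is already measured at mission control.
Leg 2: γ = 1/√(1 − 0.3429²) = 1/√0.8824 = 1.065; Δt_2 = 1.065 × 20.4 = 21.72 years.
Leg 3: 39.7 years is already measured at mission control.
Total: 23.70 + 21.72 + 39.70 years.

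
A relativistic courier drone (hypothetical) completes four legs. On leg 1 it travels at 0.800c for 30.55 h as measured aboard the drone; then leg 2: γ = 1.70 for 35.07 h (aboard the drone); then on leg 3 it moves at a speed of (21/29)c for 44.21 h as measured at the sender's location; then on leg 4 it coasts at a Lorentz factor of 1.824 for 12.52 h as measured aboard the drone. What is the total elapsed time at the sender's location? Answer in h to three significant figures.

Leg 1: γ = 1/√(1 − 0.800²) = 5/3 ≈ 1.667; Δt_1 = 1.667 × 30.55 = 50.92 h.
Leg 2: γ = 1.70; Δt_2 = 1.700 × 35.07 = 59.62 h.
Leg 3: 44.21 h is already measured at the sender's location.
Leg 4: γ = 1.824; Δt_4 = 1.824 × 12.52 = 22.84 h.
Total: 50.92 + 59.62 + 44.21 + 22.84 h.

Δt = 178 h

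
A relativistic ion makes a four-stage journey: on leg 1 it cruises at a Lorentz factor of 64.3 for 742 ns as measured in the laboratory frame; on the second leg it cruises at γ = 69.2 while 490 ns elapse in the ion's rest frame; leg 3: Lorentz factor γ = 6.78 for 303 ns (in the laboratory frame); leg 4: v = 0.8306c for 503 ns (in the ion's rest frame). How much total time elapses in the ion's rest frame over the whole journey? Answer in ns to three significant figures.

Leg 1: γ = 64.3; τ_1 = 742/64.30 = 11.54 ns.
Leg 2: 490 ns is already measured in the ion's rest frame.
Leg 3: γ = 6.78; τ_3 = 303/6.780 = 44.69 ns.
Leg 4: 503 ns is already measured in the ion's rest frame.
Total: 11.54 + 490.0 + 44.69 + 503.0 ns.

τ = 1050 ns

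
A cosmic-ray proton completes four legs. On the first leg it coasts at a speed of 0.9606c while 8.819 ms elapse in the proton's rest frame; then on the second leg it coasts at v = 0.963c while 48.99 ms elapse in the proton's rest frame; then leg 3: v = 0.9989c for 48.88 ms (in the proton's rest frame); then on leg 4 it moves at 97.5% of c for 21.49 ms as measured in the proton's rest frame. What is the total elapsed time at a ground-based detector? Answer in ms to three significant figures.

Leg 1: γ = 1/√(1 − 0.9606²) = 1/√0.07725 = 3.598; Δt_1 = 3.598 × 8.819 = 31.73 ms.
Leg 2: γ = 1/√(1 − 0.963²) = 1/√0.07263 = 3.711; Δt_2 = 3.711 × 48.99 = 181.8 ms.
Leg 3: γ = 1/√(1 − 0.9989²) = 1/√0.002199 = 21.33; Δt_3 = 21.33 × 48.88 = 1042 ms.
Leg 4: β = 0.975; γ = 1/√(1 − 0.975²) = 1/√0.04938 = 4.500; Δt_4 = 4.500 × 21.49 = 96.71 ms.
Total: 31.73 + 181.8 + 1042 + 96.71 ms.

Δt = 1350 ms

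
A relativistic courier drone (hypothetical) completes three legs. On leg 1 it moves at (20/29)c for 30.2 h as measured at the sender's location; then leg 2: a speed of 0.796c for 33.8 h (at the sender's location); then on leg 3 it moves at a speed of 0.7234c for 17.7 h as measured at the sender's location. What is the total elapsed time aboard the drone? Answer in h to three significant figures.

Leg 1: γ = 1/√(1 − (20/29)²) = 29/21 ≈ 1.381; τ_1 = 30.2/1.381 = 21.87 h.
Leg 2: γ = 1/√(1 − 0.796²) = 1/√0.3664 = 1.652; τ_2 = 33.8/1.652 = 20.46 h.
Leg 3: γ = 1/√(1 − 0.7234²) = 1/√0.4767 = 1.448; τ_3 = 17.7/1.448 = 12.22 h.
Total: 21.87 + 20.46 + 12.22 h.

τ = 54.5 h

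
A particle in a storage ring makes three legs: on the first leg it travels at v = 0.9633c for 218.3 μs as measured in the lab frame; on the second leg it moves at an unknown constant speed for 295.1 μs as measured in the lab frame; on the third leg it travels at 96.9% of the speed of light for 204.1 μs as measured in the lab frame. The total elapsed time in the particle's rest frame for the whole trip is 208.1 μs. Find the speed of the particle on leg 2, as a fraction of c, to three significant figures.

Leg 1: γ = 1/√(1 − 0.9633²) = 1/√0.07205 = 3.725; τ_1 = 218.3/3.725 = 58.60 μs.
Leg 2: speed unknown; τ_2 = 295.1/γ_2.
Leg 3: β = 0.969; γ = 1/√(1 − 0.969²) = 1/√0.06104 = 4.048; τ_3 = 204.1/4.048 = 50.43 μs.
Total proper time: 58.60 + τ_2 + 50.43 = 208.1, so τ_2 = 208.1 − 109.0 = 99.08 μs.
γ_2 = 295.1/99.08 = 2.978; β = √(1 − 1/γ²) = √0.8873.

β = 0.942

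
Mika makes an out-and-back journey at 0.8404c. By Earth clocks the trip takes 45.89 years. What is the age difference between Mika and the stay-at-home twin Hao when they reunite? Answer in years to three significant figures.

γ = 1/√(1 − 0.8404²) = 1/√0.2937 = 1.845
Mika's elapsed proper time: τ = 45.89/1.845 = 24.87 years.
Age gap = Δt − τ = 45.89 − 24.87 years.

Δt − τ = 21.0 years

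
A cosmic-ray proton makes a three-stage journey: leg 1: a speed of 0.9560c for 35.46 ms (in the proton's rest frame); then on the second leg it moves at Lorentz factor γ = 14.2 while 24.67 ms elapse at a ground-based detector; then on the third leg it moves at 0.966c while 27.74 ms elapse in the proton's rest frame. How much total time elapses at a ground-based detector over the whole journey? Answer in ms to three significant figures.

Leg 1: γ = 1/√(1 − 0.9560²) = 1/√0.08606 = 3.409; Δt_1 = 3.409 × 35.46 = 120.9 ms.
Leg 2: 24.67 ms is already measured at a ground-based detector.
Leg 3: γ = 1/√(1 − 0.966²) = 1/√0.06684 = 3.868; Δt_3 = 3.868 × 27.74 = 107.3 ms.
Total: 120.9 + 24.67 + 107.3 ms.

Δt = 253 ms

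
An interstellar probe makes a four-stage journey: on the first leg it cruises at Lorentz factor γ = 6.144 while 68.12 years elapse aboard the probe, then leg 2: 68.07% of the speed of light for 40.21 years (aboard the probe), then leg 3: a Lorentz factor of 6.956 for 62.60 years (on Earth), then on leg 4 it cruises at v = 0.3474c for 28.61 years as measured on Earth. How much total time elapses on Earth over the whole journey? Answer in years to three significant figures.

Leg 1: γ = 6.144; Δt_1 = 6.144 × 68.12 = 418.5 years.
Leg 2: β = 0.6807; γ = 1/√(1 − 0.6807²) = 1/√0.5366 = 1.365; Δt_2 = 1.365 × 40.21 = 54.89 years.
Leg 3: 62.60 years is already measured on Earth.
Leg 4: 28.61 years is already measured on Earth.
Total: 418.5 + 54.89 + 62.60 + 28.61 years.

Δt = 565 years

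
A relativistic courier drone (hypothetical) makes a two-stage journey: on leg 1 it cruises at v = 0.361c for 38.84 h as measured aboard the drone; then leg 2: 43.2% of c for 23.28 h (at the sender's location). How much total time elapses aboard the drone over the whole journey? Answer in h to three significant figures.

τ = 59.8 h

Leg 1: 38.84 h is already measured aboard the drone.
Leg 2: β = 0.432; γ = 1/√(1 − 0.432²) = 1/√0.8134 = 1.109; τ_2 = 23.28/1.109 = 21.00 h.
Total: 38.84 + 21.00 h.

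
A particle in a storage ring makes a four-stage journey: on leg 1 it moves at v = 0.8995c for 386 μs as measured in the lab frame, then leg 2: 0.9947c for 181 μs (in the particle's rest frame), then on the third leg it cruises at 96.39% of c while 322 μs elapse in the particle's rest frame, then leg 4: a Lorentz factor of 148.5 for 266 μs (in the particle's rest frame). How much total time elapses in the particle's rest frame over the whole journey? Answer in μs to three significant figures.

Leg 1: γ = 1/√(1 − 0.8995²) = 1/√0.1909 = 2.289; τ_1 = 386/2.289 = 168.7 μs.
Leg 2: 181 μs is already measured in the particle's rest frame.
Leg 3: 322 μs is already measured in the particle's rest frame.
Leg 4: 266 μs is already measured in the particle's rest frame.
Total: 168.7 + 181.0 + 322.0 + 266.0 μs.

τ = 938 μs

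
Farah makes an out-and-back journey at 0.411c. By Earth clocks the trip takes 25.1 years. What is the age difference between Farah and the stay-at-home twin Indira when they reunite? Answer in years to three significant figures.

γ = 1/√(1 − 0.411²) = 1/√0.8311 = 1.097
Farah's elapsed proper time: τ = 25.1/1.097 = 22.88 years.
Age gap = Δt − τ = 25.1 − 22.88 years.

Δt − τ = 2.22 years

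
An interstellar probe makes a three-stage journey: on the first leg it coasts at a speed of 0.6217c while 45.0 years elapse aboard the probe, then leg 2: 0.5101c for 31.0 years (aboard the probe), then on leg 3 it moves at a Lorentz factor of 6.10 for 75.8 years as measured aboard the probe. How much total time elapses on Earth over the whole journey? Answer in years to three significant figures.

Δt = 556 years

Leg 1: γ = 1/√(1 − 0.6217²) = 1/√0.6135 = 1.277; Δt_1 = 1.277 × 45.0 = 57.45 years.
Leg 2: γ = 1/√(1 − 0.5101²) = 1/√0.7398 = 1.163; Δt_2 = 1.163 × 31.0 = 36.04 years.
Leg 3: γ = 6.10; Δt_3 = 6.100 × 75.8 = 462.4 years.
Total: 57.45 + 36.04 + 462.4 years.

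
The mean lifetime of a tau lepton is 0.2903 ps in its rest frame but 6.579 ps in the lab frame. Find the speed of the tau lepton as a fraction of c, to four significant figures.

γ = Δt/τ₀ = 6.579/0.2903 = 22.66
β = √(1 − 1/γ²) = √(1 − 0.001947) = √0.9981

β = 0.9990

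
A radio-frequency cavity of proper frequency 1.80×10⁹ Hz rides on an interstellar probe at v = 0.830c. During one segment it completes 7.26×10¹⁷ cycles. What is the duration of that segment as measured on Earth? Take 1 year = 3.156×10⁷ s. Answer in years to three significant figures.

γ = 1/√(1 − 0.830²) = 1/√0.3111 = 1.793
Proper time for N cycles: τ = N/f = 7.26×10¹⁷/(1.80×10⁹) = 4.033×10⁸ s = 12.78 years.
Lab-frame duration Δt = γτ = 1.793 × 12.78 = 22.91 years.

Δt = 22.9 years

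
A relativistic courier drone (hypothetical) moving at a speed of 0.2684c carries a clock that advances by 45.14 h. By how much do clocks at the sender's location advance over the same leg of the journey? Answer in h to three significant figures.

Δt = 46.9 h

γ = 1/√(1 − 0.2684²) = 1/√0.9280 = 1.038
The interval measured aboard the drone is the proper time (both events occur at the same place in that frame); the lab-frame interval is Δt = γτ = 1.038 × 45.14 h.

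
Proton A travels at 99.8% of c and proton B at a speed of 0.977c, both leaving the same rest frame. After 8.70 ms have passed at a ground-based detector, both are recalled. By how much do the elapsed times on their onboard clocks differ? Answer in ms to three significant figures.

|τ_A − τ_B| = 1.31 ms

A: β = 0.998; γ = 1/√(1 − 0.998²) = 1/√0.003996 = 15.82; τ_A = 8.70/15.82 = 0.5500 ms.
B: γ = 1/√(1 − 0.977²) = 1/√0.04547 = 4.690; τ_B = 8.70/4.690 = 1.855 ms.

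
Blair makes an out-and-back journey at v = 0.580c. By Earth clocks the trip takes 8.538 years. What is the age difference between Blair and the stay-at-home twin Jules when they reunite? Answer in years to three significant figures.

Δt − τ = 1.58 years

γ = 1/√(1 − 0.580²) = 1/√0.6636 = 1.228
Blair's elapsed proper time: τ = 8.538/1.228 = 6.955 years.
Age gap = Δt − τ = 8.538 − 6.955 years.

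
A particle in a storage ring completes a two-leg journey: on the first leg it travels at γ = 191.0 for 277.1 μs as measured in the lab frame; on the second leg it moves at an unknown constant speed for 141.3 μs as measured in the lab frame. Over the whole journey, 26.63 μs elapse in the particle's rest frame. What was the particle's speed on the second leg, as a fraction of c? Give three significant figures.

β = 0.984

Leg 1: γ = 191.0; τ_1 = 277.1/191.0 = 1.451 μs.
Leg 2: speed unknown; τ_2 = 141.3/γ_2.
Total proper time: 1.451 + τ_2 = 26.63, so τ_2 = 26.63 − 1.451 = 25.18 μs.
γ_2 = 141.3/25.18 = 5.612; β = √(1 − 1/γ²) = √0.9682.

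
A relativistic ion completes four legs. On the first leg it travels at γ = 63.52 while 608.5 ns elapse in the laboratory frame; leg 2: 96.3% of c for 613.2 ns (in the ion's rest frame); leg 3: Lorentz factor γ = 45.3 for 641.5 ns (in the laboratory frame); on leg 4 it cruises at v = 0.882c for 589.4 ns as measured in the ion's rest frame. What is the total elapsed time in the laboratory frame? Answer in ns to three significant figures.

Leg 1: 608.5 ns is already measured in the laboratory frame.
Leg 2: β = 0.963; γ = 1/√(1 − 0.963²) = 1/√0.07263 = 3.711; Δt_2 = 3.711 × 613.2 = 2275 ns.
Leg 3: 641.5 ns is already measured in the laboratory frame.
Leg 4: γ = 1/√(1 − 0.882²) = 1/√0.2221 = 2.122; Δt_4 = 2.122 × 589.4 = 1251 ns.
Total: 608.5 + 2275 + 641.5 + 1251 ns.

Δt = 4780 ns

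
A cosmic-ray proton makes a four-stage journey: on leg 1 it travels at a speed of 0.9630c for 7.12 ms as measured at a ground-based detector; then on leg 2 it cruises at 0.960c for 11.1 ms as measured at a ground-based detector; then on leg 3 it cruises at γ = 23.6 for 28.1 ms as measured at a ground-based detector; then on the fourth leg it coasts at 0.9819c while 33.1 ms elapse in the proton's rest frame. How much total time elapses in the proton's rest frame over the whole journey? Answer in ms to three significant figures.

Leg 1: γ = 1/√(1 − 0.9630²) = 1/√0.07263 = 3.711; τ_1 = 7.12/3.711 = 1.919 ms.
Leg 2: γ = 1/√(1 − 0.960²) = 25/7 ≈ 3.571; τ_2 = 11.1/3.571 = 3.108 ms.
Leg 3: γ = 23.6; τ_3 = 28.1/23.60 = 1.191 ms.
Leg 4: 33.1 ms is already measured in the proton's rest frame.
Total: 1.919 + 3.108 + 1.191 + 33.10 ms.

τ = 39.3 ms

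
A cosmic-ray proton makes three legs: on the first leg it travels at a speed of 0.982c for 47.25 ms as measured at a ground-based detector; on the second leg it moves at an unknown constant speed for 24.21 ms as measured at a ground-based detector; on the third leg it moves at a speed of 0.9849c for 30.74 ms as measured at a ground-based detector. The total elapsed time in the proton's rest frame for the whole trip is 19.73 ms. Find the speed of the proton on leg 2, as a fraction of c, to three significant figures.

β = 0.974

Leg 1: γ = 1/√(1 − 0.982²) = 1/√0.03568 = 5.294; τ_1 = 47.25/5.294 = 8.925 ms.
Leg 2: speed unknown; τ_2 = 24.21/γ_2.
Leg 3: γ = 1/√(1 − 0.9849²) = 1/√0.02997 = 5.776; τ_3 = 30.74/5.776 = 5.322 ms.
Total proper time: 8.925 + τ_2 + 5.322 = 19.73, so τ_2 = 19.73 − 14.25 = 5.484 ms.
γ_2 = 24.21/5.484 = 4.415; β = √(1 − 1/γ²) = √0.9487.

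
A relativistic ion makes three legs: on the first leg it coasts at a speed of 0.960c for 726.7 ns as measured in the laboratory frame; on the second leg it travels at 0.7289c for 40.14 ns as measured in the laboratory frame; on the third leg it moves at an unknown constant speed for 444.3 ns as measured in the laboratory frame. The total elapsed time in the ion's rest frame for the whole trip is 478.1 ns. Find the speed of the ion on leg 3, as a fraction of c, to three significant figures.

Leg 1: γ = 1/√(1 − 0.960²) = 1/√0.07840 = 3.571; τ_1 = 726.7/3.571 = 203.5 ns.
Leg 2: γ = 1/√(1 − 0.7289²) = 1/√0.4687 = 1.461; τ_2 = 40.14/1.461 = 27.48 ns.
Leg 3: speed unknown; τ_3 = 444.3/γ_3.
Total proper time: 203.5 + 27.48 + τ_3 = 478.1, so τ_3 = 478.1 − 231.0 = 247.1 ns.
γ_3 = 444.3/247.1 = 1.798; β = √(1 − 1/γ²) = √0.6906.

β = 0.831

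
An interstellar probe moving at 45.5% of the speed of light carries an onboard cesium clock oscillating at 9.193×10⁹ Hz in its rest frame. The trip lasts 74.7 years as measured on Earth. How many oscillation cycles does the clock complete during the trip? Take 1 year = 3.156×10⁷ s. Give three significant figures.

β = 0.455; γ = 1/√(1 − 0.455²) = 1/√0.7930 = 1.123
The oscillator's own cycle count is N = f × τ where τ is the proper time aboard the probe. τ = Δt/γ = 74.7/1.123 = 66.52 years = 2.099×10⁹ s.
N = 9.193×10⁹ × 2.099×10⁹ = 1.930×10¹⁹.

N = 1.93×10¹⁹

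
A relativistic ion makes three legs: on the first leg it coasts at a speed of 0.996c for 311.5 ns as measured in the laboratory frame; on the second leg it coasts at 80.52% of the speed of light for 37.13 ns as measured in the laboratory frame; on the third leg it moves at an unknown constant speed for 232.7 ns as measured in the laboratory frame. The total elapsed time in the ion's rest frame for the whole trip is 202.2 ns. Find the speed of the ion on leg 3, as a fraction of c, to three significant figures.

Leg 1: γ = 1/√(1 − 0.996²) = 1/√0.007984 = 11.19; τ_1 = 311.5/11.19 = 27.83 ns.
Leg 2: β = 0.8052; γ = 1/√(1 − 0.8052²) = 1/√0.3517 = 1.686; τ_2 = 37.13/1.686 = 22.02 ns.
Leg 3: speed unknown; τ_3 = 232.7/γ_3.
Total proper time: 27.83 + 22.02 + τ_3 = 202.2, so τ_3 = 202.2 − 49.85 = 152.3 ns.
γ_3 = 232.7/152.3 = 1.527; β = √(1 − 1/γ²) = √0.5714.

β = 0.756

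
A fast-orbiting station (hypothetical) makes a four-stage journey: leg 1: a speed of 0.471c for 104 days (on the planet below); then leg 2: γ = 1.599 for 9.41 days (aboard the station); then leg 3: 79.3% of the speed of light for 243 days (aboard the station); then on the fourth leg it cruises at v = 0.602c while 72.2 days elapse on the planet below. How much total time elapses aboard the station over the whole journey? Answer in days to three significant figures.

Leg 1: γ = 1/√(1 − 0.471²) = 1/√0.7782 = 1.134; τ_1 = 104/1.134 = 91.74 days.
Leg 2: 9.41 days is already measured aboard the station.
Leg 3: 243 days is already measured aboard the station.
Leg 4: γ = 1/√(1 − 0.602²) = 1/√0.6376 = 1.252; τ_4 = 72.2/1.252 = 57.65 days.
Total: 91.74 + 9.410 + 243.0 + 57.65 days.

τ = 402 days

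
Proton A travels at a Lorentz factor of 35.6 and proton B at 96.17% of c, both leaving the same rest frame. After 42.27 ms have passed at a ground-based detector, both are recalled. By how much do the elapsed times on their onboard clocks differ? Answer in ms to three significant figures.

|τ_A − τ_B| = 10.4 ms

A: γ = 35.6; τ_A = 42.27/35.60 = 1.187 ms.
B: β = 0.9617; γ = 1/√(1 − 0.9617²) = 1/√0.07513 = 3.648; τ_B = 42.27/3.648 = 11.59 ms.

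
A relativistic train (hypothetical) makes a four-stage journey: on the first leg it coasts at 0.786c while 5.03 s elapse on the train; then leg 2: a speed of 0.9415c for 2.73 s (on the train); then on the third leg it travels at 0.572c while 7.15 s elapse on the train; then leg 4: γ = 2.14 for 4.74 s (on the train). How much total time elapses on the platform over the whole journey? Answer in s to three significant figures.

Leg 1: γ = 1/√(1 − 0.786²) = 1/√0.3822 = 1.618; Δt_1 = 1.618 × 5.03 = 8.136 s.
Leg 2: γ = 1/√(1 − 0.9415²) = 1/√0.1136 = 2.967; Δt_2 = 2.967 × 2.73 = 8.101 s.
Leg 3: γ = 1/√(1 − 0.572²) = 1/√0.6728 = 1.219; Δt_3 = 1.219 × 7.15 = 8.717 s.
Leg 4: γ = 2.14; Δt_4 = 2.140 × 4.74 = 10.14 s.
Total: 8.136 + 8.101 + 8.717 + 10.14 s.

Δt = 35.1 s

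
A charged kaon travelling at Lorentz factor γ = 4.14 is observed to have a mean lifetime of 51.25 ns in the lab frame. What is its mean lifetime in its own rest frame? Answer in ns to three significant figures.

γ = 4.14
The lab-frame lifetime is the dilated interval; the proper lifetime is τ₀ = Δt/γ = 51.25/4.140 ns.

τ₀ = 12.4 ns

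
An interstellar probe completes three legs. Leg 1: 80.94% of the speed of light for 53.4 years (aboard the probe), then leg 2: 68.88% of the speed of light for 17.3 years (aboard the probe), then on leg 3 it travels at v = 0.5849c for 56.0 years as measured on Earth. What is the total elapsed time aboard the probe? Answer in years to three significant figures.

Leg 1: 53.4 years is already measured aboard the probe.
Leg 2: 17.3 years is already measured aboard the probe.
Leg 3: γ = 1/√(1 − 0.5849²) = 1/√0.6579 = 1.233; τ_3 = 56.0/1.233 = 45.42 years.
Total: 53.40 + 17.30 + 45.42 years.

τ = 116 years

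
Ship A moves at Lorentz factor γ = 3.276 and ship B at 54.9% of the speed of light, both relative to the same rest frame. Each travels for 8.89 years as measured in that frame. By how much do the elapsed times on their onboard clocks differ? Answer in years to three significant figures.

|τ_A − τ_B| = 4.72 years

A: γ = 3.276; τ_A = 8.89/3.276 = 2.714 years.
B: β = 0.549; γ = 1/√(1 − 0.549²) = 1/√0.6986 = 1.196; τ_B = 8.89/1.196 = 7.430 years.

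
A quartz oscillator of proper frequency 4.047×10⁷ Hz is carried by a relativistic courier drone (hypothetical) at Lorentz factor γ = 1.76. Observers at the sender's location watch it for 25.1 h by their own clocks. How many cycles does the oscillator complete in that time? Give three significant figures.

N = 2.08×10¹²

γ = 1.76
During 25.1 h of lab time, the oscillator's proper time advances by τ = Δt/γ = 25.1/1.760 = 14.26 h = 5.134×10⁴ s.
N = f × τ = 4.047×10⁷ × 5.134×10⁴ = 2.078×10¹².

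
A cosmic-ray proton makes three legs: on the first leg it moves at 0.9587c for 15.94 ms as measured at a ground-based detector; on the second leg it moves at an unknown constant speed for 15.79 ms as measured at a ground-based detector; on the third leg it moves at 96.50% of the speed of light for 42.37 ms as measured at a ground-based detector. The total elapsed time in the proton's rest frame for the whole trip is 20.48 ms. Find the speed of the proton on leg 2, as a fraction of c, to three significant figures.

β = 0.952

Leg 1: γ = 1/√(1 − 0.9587²) = 1/√0.08089 = 3.516; τ_1 = 15.94/3.516 = 4.534 ms.
Leg 2: speed unknown; τ_2 = 15.79/γ_2.
Leg 3: β = 0.9650; γ = 1/√(1 − 0.9650²) = 1/√0.06878 = 3.813; τ_3 = 42.37/3.813 = 11.11 ms.
Total proper time: 4.534 + τ_2 + 11.11 = 20.48, so τ_2 = 20.48 − 15.65 = 4.835 ms.
γ_2 = 15.79/4.835 = 3.266; β = √(1 − 1/γ²) = √0.9062.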